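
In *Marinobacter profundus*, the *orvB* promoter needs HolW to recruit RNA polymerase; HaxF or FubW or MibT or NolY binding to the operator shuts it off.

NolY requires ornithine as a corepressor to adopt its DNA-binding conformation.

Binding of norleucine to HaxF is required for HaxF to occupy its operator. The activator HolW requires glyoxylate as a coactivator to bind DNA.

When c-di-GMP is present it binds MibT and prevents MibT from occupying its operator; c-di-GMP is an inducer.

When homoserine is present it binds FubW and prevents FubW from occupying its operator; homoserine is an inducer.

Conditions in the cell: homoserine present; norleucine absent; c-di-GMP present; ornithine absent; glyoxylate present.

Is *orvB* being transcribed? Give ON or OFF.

Glyoxylate is present, so HolW is active.
Norleucine is absent, so HaxF is inactive.
Homoserine is present, so FubW is inactive.
c-di-GMP is present, so MibT is inactive.
Ornithine is absent, so NolY is inactive.
No repressor is bound and HolW is active, so *orvB* is transcribed.

ON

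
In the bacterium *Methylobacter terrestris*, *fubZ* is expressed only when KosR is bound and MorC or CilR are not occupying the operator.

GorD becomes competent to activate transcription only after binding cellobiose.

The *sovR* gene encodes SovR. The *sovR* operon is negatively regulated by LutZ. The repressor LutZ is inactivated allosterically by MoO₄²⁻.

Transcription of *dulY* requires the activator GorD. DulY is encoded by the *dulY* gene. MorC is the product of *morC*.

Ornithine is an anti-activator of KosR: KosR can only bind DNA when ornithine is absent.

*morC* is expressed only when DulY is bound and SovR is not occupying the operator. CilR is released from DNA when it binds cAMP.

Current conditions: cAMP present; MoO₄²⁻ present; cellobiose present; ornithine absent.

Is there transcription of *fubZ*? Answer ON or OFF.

ON

Ornithine is absent, so KosR is active.
Cellobiose is present, so GorD is active.
No repressor is bound and GorD is active, so *dulY* is transcribed.
So DulY is produced and active.
MoO₄²⁻ is present, so LutZ is inactive.
With no repressor bound, *sovR* is transcribed.
So SovR is produced and active.
With repressor SovR bound, *morC* is not transcribed.
So MorC is not produced.
cAMP is present, so CilR is inactive.
No repressor is bound and KosR is active, so *fubZ* is transcribed.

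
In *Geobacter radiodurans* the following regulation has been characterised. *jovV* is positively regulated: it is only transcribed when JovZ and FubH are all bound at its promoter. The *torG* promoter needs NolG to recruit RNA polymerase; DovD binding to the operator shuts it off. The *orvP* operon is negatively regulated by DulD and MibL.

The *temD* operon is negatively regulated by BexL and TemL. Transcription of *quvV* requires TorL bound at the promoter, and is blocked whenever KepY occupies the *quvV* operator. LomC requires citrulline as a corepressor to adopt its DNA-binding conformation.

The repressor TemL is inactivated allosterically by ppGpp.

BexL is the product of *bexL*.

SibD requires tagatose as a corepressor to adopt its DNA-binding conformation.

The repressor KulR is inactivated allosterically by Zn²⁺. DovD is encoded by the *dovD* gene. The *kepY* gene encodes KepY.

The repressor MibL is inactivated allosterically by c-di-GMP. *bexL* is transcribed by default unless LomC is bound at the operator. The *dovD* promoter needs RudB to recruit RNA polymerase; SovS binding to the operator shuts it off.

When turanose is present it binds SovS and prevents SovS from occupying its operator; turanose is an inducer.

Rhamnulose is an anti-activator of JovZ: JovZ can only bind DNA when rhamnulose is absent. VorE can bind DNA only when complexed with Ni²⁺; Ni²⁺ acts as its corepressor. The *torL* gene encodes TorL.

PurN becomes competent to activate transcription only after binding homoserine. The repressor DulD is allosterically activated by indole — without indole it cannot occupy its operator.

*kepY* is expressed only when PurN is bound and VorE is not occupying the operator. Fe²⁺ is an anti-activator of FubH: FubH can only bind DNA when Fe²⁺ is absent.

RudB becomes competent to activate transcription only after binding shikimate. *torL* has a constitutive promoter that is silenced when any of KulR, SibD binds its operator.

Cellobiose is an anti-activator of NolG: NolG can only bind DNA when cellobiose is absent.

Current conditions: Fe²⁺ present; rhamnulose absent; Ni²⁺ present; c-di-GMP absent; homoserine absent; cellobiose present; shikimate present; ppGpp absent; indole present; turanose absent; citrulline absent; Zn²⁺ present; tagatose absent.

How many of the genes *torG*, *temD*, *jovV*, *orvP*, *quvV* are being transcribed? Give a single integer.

1

Cellobiose is present, so NolG is inactive.
Shikimate is present, so RudB is active.
Turanose is absent, so SovS is active.
With repressor SovS bound, *dovD* is not transcribed.
So DovD is not produced.
Required activator NolG is absent, so *torG* is not transcribed.
→ *torG* is OFF.
Citrulline is absent, so LomC is inactive.
With no repressor bound, *bexL* is transcribed.
So BexL is produced and active.
ppGpp is absent, so TemL is active.
With repressor BexL bound, *temD* is not transcribed.
→ *temD* is OFF.
Rhamnulose is absent, so JovZ is active.
Fe²⁺ is present, so FubH is inactive.
Required activator FubH is absent, so *jovV* is not transcribed.
→ *jovV* is OFF.
Indole is present, so DulD is active.
c-di-GMP is absent, so MibL is active.
With repressor DulD bound, *orvP* is not transcribed.
→ *orvP* is OFF.
Homoserine is absent, so PurN is inactive.
Ni²⁺ is present, so VorE is active.
With repressor VorE bound, *kepY* is not transcribed.
So KepY is not produced.
Zn²⁺ is present, so KulR is inactive.
Tagatose is absent, so SibD is inactive.
With no repressor bound, *torL* is transcribed.
So TorL is produced and active.
No repressor is bound and TorL is active, so *quvV* is transcribed.
→ *quvV* is ON.
1 of the 5 genes is transcribed.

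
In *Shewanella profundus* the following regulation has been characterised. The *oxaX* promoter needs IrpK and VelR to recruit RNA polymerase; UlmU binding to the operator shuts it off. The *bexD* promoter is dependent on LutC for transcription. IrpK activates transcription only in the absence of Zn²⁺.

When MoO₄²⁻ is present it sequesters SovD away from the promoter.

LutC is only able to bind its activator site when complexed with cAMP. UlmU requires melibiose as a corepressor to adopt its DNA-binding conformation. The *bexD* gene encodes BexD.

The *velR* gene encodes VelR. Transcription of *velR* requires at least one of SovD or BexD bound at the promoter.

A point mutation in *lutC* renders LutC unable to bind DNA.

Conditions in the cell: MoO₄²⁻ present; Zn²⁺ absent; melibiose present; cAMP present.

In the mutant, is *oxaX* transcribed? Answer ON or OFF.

Zn²⁺ is absent, so IrpK is active.
Melibiose is present, so UlmU is active.
MoO₄²⁻ is present, so SovD is inactive.
LutC is non-functional in this strain, so it has no effect.
Required activator LutC is absent, so *bexD* is not transcribed.
So BexD is not produced.
No activator is available at the *velR* promoter, so *velR* is not transcribed.
So VelR is not produced.
With repressor UlmU bound, *oxaX* is not transcribed.

OFF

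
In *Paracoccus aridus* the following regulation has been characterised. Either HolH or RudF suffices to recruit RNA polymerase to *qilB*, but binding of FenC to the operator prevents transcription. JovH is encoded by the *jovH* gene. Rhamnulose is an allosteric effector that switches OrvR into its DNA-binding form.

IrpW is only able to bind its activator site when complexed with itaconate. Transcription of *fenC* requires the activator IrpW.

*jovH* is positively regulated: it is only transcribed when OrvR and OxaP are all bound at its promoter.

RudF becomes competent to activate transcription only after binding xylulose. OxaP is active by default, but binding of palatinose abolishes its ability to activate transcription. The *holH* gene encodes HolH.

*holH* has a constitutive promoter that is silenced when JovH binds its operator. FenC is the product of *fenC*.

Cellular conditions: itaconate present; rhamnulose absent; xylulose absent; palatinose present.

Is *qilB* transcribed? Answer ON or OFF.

Rhamnulose is absent, so OrvR is inactive.
Palatinose is present, so OxaP is inactive.
Required activator OrvR is absent, so *jovH* is not transcribed.
So JovH is not produced.
With no repressor bound, *holH* is transcribed.
So HolH is produced and active.
Xylulose is absent, so RudF is inactive.
Itaconate is present, so IrpW is active.
No repressor is bound and IrpW is active, so *fenC* is transcribed.
So FenC is produced and active.
With repressor FenC bound, *qilB* is not transcribed.

OFF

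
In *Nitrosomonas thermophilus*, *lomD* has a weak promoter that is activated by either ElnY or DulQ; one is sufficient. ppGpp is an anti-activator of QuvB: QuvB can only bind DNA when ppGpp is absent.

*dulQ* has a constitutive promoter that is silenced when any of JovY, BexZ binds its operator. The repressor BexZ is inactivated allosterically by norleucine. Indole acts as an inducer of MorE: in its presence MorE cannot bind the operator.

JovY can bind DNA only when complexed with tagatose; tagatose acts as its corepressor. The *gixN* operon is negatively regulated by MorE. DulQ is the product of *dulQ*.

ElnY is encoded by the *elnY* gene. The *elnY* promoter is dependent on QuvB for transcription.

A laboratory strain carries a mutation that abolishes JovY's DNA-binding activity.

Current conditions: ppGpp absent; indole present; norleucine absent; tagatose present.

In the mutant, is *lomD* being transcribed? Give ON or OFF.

ppGpp is absent, so QuvB is active.
No repressor is bound and QuvB is active, so *elnY* is transcribed.
So ElnY is produced and active.
JovY is non-functional in this strain, so it has no effect.
Norleucine is absent, so BexZ is active.
With repressor BexZ bound, *dulQ* is not transcribed.
So DulQ is not produced.
Activator ElnY is present, so *lomD* is transcribed.

ON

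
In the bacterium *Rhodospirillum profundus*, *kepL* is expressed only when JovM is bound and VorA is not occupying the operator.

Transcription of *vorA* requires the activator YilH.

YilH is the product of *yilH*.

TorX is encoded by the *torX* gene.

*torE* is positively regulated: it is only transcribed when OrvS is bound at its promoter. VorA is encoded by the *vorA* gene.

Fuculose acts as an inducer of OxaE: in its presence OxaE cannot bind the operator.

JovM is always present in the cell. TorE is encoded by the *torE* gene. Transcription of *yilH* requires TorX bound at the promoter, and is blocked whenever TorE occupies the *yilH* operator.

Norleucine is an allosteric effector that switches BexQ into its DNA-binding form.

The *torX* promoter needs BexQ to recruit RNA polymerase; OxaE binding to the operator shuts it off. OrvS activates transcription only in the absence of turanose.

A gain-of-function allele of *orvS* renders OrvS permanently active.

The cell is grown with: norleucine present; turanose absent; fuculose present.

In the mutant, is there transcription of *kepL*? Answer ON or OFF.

JovM is produced constitutively and is active.
OrvS is constitutively active in this strain.
No repressor is bound and OrvS is active, so *torE* is transcribed.
So TorE is produced and active.
Fuculose is present, so OxaE is inactive.
Norleucine is present, so BexQ is active.
No repressor is bound and BexQ is active, so *torX* is transcribed.
So TorX is produced and active.
With repressor TorE bound, *yilH* is not transcribed.
So YilH is not produced.
Required activator YilH is absent, so *vorA* is not transcribed.
So VorA is not produced.
No repressor is bound and JovM is active, so *kepL* is transcribed.

ON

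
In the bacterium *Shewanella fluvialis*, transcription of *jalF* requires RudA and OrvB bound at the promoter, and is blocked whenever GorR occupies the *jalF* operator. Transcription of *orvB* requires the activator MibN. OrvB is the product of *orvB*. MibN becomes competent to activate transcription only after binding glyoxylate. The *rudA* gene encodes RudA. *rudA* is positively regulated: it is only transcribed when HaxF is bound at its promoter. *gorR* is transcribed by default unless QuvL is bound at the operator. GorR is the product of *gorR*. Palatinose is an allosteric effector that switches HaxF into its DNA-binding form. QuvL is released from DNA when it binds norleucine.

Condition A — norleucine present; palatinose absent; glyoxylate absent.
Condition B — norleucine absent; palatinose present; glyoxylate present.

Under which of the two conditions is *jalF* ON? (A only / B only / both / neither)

B only

Condition A:
Norleucine is present, so QuvL is inactive.
With no repressor bound, *gorR* is transcribed.
So GorR is produced and active.
Palatinose is absent, so HaxF is inactive.
Required activator HaxF is absent, so *rudA* is not transcribed.
So RudA is not produced.
Glyoxylate is absent, so MibN is inactive.
Required activator MibN is absent, so *orvB* is not transcribed.
So OrvB is not produced.
With repressor GorR bound, *jalF* is not transcribed.
→ *jalF* is OFF in A.
Condition B:
Norleucine is absent, so QuvL is active.
With repressor QuvL bound, *gorR* is not transcribed.
So GorR is not produced.
Palatinose is present, so HaxF is active.
No repressor is bound and HaxF is active, so *rudA* is transcribed.
So RudA is produced and active.
Glyoxylate is present, so MibN is active.
No repressor is bound and MibN is active, so *orvB* is transcribed.
So OrvB is produced and active.
No repressor is bound and RudA and OrvB are active, so *jalF* is transcribed.
→ *jalF* is ON in B.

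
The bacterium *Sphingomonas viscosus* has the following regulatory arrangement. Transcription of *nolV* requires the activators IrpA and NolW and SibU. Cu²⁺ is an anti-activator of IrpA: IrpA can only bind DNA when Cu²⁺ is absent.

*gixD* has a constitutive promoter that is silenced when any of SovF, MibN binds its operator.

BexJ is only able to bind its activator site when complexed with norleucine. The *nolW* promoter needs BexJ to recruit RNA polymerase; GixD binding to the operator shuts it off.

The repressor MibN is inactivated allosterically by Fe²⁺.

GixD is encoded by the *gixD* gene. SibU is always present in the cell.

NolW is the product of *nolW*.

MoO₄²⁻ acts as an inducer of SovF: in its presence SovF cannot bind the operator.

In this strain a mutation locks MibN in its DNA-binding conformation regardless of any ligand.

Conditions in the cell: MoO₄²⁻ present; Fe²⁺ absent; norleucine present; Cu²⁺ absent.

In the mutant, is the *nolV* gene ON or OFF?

ON

Cu²⁺ is absent, so IrpA is active.
MoO₄²⁻ is present, so SovF is inactive.
MibN is constitutively active in this strain.
With repressor MibN bound, *gixD* is not transcribed.
So GixD is not produced.
Norleucine is present, so BexJ is active.
No repressor is bound and BexJ is active, so *nolW* is transcribed.
So NolW is produced and active.
SibU is produced constitutively and is active.
No repressor is bound and IrpA and NolW and SibU are active, so *nolV* is transcribed.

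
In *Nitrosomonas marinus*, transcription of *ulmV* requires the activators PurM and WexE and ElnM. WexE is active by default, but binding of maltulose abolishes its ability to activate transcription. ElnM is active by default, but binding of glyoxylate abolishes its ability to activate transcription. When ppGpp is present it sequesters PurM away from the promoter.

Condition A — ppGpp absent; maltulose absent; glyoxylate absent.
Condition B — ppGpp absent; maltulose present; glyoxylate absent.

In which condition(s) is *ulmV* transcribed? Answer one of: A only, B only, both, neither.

A only

Condition A:
ppGpp is absent, so PurM is active.
Maltulose is absent, so WexE is active.
Glyoxylate is absent, so ElnM is active.
No repressor is bound and PurM and WexE and ElnM are active, so *ulmV* is transcribed.
→ *ulmV* is ON in A.
Condition B:
ppGpp is absent, so PurM is active.
Maltulose is present, so WexE is inactive.
Glyoxylate is absent, so ElnM is active.
Required activator WexE is absent, so *ulmV* is not transcribed.
→ *ulmV* is OFF in B.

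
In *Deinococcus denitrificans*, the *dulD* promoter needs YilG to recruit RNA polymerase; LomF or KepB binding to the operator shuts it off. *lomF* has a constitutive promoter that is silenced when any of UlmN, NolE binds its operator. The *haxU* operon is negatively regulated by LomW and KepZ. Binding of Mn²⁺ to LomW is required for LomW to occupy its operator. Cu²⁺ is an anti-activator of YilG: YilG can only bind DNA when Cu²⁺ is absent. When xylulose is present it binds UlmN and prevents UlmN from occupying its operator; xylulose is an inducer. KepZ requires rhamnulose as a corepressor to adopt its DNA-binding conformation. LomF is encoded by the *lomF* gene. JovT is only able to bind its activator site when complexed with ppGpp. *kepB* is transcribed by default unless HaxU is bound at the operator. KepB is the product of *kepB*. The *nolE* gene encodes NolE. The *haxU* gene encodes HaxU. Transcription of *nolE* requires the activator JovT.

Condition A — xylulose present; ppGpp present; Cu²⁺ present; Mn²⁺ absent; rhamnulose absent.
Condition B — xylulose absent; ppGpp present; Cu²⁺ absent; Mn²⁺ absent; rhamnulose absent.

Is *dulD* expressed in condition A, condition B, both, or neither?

B only

Condition A:
Xylulose is present, so UlmN is inactive.
ppGpp is present, so JovT is active.
No repressor is bound and JovT is active, so *nolE* is transcribed.
So NolE is produced and active.
With repressor NolE bound, *lomF* is not transcribed.
So LomF is not produced.
Cu²⁺ is present, so YilG is inactive.
Mn²⁺ is absent, so LomW is inactive.
Rhamnulose is absent, so KepZ is inactive.
With no repressor bound, *haxU* is transcribed.
So HaxU is produced and active.
With repressor HaxU bound, *kepB* is not transcribed.
So KepB is not produced.
Required activator YilG is absent, so *dulD* is not transcribed.
→ *dulD* is OFF in A.
Condition B:
Xylulose is absent, so UlmN is active.
ppGpp is present, so JovT is active.
No repressor is bound and JovT is active, so *nolE* is transcribed.
So NolE is produced and active.
With repressor UlmN bound, *lomF* is not transcribed.
So LomF is not produced.
Cu²⁺ is absent, so YilG is active.
Mn²⁺ is absent, so LomW is inactive.
Rhamnulose is absent, so KepZ is inactive.
With no repressor bound, *haxU* is transcribed.
So HaxU is produced and active.
With repressor HaxU bound, *kepB* is not transcribed.
So KepB is not produced.
No repressor is bound and YilG is active, so *dulD* is transcribed.
→ *dulD* is ON in B.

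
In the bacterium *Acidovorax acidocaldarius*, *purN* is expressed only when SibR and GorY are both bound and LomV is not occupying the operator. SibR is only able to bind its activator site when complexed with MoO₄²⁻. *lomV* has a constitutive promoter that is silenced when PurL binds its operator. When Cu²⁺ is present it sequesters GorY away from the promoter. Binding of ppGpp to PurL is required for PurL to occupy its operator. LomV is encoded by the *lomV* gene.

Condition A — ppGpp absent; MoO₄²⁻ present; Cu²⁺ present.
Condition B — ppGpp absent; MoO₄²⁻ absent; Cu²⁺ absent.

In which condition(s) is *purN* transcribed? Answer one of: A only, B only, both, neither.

neither

Condition A:
ppGpp is absent, so PurL is inactive.
With no repressor bound, *lomV* is transcribed.
So LomV is produced and active.
MoO₄²⁻ is present, so SibR is active.
Cu²⁺ is present, so GorY is inactive.
With repressor LomV bound, *purN* is not transcribed.
→ *purN* is OFF in A.
Condition B:
ppGpp is absent, so PurL is inactive.
With no repressor bound, *lomV* is transcribed.
So LomV is produced and active.
MoO₄²⁻ is absent, so SibR is inactive.
Cu²⁺ is absent, so GorY is active.
With repressor LomV bound, *purN* is not transcribed.
→ *purN* is OFF in B.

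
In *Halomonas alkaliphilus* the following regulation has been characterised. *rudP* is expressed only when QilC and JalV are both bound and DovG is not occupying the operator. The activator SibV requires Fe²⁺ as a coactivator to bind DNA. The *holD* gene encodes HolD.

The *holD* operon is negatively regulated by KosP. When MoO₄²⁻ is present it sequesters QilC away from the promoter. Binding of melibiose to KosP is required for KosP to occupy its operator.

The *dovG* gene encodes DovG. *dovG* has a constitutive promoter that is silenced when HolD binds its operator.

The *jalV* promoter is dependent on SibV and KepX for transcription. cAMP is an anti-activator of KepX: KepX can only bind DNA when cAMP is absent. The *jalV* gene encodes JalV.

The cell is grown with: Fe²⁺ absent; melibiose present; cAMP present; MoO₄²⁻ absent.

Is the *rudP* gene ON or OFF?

MoO₄²⁻ is absent, so QilC is active.
Fe²⁺ is absent, so SibV is inactive.
cAMP is present, so KepX is inactive.
Required activator SibV is absent, so *jalV* is not transcribed.
So JalV is not produced.
Melibiose is present, so KosP is active.
With repressor KosP bound, *holD* is not transcribed.
So HolD is not produced.
With no repressor bound, *dovG* is transcribed.
So DovG is produced and active.
With repressor DovG bound, *rudP* is not transcribed.

OFF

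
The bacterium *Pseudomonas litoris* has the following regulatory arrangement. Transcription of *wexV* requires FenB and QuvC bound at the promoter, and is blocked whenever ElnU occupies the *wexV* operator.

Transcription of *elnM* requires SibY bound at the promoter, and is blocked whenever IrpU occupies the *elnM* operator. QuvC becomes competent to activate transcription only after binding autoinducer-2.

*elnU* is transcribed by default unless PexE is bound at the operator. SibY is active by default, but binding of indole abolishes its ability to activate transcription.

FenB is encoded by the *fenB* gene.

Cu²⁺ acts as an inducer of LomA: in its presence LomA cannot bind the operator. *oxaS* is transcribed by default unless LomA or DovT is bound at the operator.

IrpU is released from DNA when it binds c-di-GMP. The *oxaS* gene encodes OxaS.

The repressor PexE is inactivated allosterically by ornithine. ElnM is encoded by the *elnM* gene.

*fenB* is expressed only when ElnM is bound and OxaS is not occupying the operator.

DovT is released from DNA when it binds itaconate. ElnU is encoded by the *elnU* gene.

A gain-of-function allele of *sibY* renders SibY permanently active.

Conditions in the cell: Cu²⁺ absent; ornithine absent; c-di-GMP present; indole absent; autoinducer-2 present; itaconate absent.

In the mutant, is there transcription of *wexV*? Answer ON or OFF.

Ornithine is absent, so PexE is active.
With repressor PexE bound, *elnU* is not transcribed.
So ElnU is not produced.
Cu²⁺ is absent, so LomA is active.
Itaconate is absent, so DovT is active.
With repressor LomA bound, *oxaS* is not transcribed.
So OxaS is not produced.
SibY is constitutively active in this strain.
c-di-GMP is present, so IrpU is inactive.
No repressor is bound and SibY is active, so *elnM* is transcribed.
So ElnM is produced and active.
No repressor is bound and ElnM is active, so *fenB* is transcribed.
So FenB is produced and active.
Autoinducer-2 is present, so QuvC is active.
No repressor is bound and FenB and QuvC are active, so *wexV* is transcribed.

ON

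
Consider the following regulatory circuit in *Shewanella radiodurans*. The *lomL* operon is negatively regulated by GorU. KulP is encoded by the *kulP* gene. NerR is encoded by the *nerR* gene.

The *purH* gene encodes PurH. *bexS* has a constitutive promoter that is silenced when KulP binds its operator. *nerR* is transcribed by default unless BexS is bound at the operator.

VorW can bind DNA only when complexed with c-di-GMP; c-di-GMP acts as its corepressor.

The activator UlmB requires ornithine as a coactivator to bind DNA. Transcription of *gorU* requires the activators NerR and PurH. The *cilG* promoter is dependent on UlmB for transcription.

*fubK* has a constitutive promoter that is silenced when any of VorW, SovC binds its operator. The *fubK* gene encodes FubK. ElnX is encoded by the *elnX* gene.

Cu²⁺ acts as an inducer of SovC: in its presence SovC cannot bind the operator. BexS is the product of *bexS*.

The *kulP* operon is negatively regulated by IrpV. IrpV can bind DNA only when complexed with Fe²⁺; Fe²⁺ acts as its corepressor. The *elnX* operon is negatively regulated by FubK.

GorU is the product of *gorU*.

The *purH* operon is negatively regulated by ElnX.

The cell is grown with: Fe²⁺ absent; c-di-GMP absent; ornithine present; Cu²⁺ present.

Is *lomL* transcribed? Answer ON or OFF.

OFF

Fe²⁺ is absent, so IrpV is inactive.
With no repressor bound, *kulP* is transcribed.
So KulP is produced and active.
With repressor KulP bound, *bexS* is not transcribed.
So BexS is not produced.
With no repressor bound, *nerR* is transcribed.
So NerR is produced and active.
c-di-GMP is absent, so VorW is inactive.
Cu²⁺ is present, so SovC is inactive.
With no repressor bound, *fubK* is transcribed.
So FubK is produced and active.
With repressor FubK bound, *elnX* is not transcribed.
So ElnX is not produced.
With no repressor bound, *purH* is transcribed.
So PurH is produced and active.
No repressor is bound and NerR and PurH are active, so *gorU* is transcribed.
So GorU is produced and active.
With repressor GorU bound, *lomL* is not transcribed.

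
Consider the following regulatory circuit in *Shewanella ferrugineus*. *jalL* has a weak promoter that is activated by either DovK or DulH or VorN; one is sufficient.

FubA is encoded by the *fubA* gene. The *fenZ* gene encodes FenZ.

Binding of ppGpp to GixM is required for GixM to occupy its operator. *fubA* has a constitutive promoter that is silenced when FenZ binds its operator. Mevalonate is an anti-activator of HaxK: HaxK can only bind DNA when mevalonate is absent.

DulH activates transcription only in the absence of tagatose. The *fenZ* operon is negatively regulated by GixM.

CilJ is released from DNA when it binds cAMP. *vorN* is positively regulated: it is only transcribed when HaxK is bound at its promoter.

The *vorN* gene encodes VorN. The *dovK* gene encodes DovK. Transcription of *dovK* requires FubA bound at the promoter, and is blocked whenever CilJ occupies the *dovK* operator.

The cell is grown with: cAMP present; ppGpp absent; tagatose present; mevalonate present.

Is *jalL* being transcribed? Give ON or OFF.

OFF

ppGpp is absent, so GixM is inactive.
With no repressor bound, *fenZ* is transcribed.
So FenZ is produced and active.
With repressor FenZ bound, *fubA* is not transcribed.
So FubA is not produced.
cAMP is present, so CilJ is inactive.
Required activator FubA is absent, so *dovK* is not transcribed.
So DovK is not produced.
Tagatose is present, so DulH is inactive.
Mevalonate is present, so HaxK is inactive.
Required activator HaxK is absent, so *vorN* is not transcribed.
So VorN is not produced.
No activator is available at the *jalL* promoter, so *jalL* is not transcribed.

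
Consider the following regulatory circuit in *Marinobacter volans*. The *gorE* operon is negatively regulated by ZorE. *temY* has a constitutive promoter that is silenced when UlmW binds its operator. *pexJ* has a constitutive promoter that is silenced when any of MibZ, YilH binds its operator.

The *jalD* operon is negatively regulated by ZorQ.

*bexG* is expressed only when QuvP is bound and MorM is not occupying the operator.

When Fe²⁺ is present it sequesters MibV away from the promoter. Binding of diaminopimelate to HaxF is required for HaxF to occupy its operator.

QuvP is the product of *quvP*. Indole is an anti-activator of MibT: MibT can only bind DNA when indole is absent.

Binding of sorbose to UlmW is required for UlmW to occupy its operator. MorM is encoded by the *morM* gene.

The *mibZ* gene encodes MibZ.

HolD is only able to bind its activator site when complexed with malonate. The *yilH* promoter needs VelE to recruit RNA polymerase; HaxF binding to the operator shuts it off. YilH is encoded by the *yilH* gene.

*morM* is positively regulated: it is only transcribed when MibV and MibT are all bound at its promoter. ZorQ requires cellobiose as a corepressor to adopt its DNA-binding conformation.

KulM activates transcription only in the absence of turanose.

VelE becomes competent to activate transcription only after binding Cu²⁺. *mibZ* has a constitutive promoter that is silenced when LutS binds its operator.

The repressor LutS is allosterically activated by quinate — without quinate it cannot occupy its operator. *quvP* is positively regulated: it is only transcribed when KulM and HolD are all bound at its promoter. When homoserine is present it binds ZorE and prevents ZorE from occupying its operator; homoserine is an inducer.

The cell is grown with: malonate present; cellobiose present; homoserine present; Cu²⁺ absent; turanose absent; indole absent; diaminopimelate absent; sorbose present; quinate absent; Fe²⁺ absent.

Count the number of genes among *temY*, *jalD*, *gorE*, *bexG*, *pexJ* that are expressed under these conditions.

1

Sorbose is present, so UlmW is active.
With repressor UlmW bound, *temY* is not transcribed.
→ *temY* is OFF.
Cellobiose is present, so ZorQ is active.
With repressor ZorQ bound, *jalD* is not transcribed.
→ *jalD* is OFF.
Homoserine is present, so ZorE is inactive.
With no repressor bound, *gorE* is transcribed.
→ *gorE* is ON.
Turanose is absent, so KulM is active.
Malonate is present, so HolD is active.
No repressor is bound and KulM and HolD are active, so *quvP* is transcribed.
So QuvP is produced and active.
Fe²⁺ is absent, so MibV is active.
Indole is absent, so MibT is active.
No repressor is bound and MibV and MibT are active, so *morM* is transcribed.
So MorM is produced and active.
With repressor MorM bound, *bexG* is not transcribed.
→ *bexG* is OFF.
Quinate is absent, so LutS is inactive.
With no repressor bound, *mibZ* is transcribed.
So MibZ is produced and active.
Cu²⁺ is absent, so VelE is inactive.
Diaminopimelate is absent, so HaxF is inactive.
Required activator VelE is absent, so *yilH* is not transcribed.
So YilH is not produced.
With repressor MibZ bound, *pexJ* is not transcribed.
→ *pexJ* is OFF.
1 of the 5 genes is transcribed.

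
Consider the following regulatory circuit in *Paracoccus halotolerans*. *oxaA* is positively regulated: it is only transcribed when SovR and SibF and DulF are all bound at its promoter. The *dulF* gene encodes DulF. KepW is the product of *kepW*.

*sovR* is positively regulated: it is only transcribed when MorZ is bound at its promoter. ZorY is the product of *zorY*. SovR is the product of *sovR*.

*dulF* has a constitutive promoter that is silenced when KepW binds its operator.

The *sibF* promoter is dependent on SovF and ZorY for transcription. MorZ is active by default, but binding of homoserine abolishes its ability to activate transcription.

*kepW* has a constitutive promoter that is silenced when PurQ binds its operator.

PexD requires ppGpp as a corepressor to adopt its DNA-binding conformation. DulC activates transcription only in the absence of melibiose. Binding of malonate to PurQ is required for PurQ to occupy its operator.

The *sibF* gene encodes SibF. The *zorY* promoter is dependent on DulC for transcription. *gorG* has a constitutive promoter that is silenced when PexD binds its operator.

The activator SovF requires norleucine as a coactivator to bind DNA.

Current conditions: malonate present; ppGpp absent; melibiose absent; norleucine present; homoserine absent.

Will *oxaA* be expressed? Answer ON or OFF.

ON

Homoserine is absent, so MorZ is active.
No repressor is bound and MorZ is active, so *sovR* is transcribed.
So SovR is produced and active.
Norleucine is present, so SovF is active.
Melibiose is absent, so DulC is active.
No repressor is bound and DulC is active, so *zorY* is transcribed.
So ZorY is produced and active.
No repressor is bound and SovF and ZorY are active, so *sibF* is transcribed.
So SibF is produced and active.
Malonate is present, so PurQ is active.
With repressor PurQ bound, *kepW* is not transcribed.
So KepW is not produced.
With no repressor bound, *dulF* is transcribed.
So DulF is produced and active.
No repressor is bound and SovR and SibF and DulF are active, so *oxaA* is transcribed.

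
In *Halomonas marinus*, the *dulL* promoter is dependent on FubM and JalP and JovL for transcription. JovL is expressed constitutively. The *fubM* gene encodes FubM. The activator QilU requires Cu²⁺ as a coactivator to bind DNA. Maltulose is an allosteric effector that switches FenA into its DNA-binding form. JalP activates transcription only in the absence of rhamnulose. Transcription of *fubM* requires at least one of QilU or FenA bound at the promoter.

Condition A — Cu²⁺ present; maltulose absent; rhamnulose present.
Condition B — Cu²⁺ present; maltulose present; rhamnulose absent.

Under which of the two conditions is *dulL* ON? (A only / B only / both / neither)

Condition A:
Cu²⁺ is present, so QilU is active.
Maltulose is absent, so FenA is inactive.
Activator QilU is present, so *fubM* is transcribed.
So FubM is produced and active.
Rhamnulose is present, so JalP is inactive.
JovL is produced constitutively and is active.
Required activator JalP is absent, so *dulL* is not transcribed.
→ *dulL* is OFF in A.
Condition B:
Cu²⁺ is present, so QilU is active.
Maltulose is present, so FenA is active.
Activator QilU is present, so *fubM* is transcribed.
So FubM is produced and active.
Rhamnulose is absent, so JalP is active.
JovL is produced constitutively and is active.
No repressor is bound and FubM and JalP and JovL are active, so *dulL* is transcribed.
→ *dulL* is ON in B.

B only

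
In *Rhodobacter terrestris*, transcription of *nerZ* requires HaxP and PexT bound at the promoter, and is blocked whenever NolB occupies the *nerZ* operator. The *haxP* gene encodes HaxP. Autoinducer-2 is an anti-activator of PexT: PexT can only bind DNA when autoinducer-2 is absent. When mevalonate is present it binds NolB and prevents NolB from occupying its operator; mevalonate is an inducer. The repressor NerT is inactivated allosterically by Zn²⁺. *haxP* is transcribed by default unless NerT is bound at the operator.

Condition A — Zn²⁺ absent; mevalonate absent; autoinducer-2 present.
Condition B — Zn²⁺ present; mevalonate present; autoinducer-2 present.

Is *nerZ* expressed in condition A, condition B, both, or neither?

neither

Condition A:
Zn²⁺ is absent, so NerT is active.
With repressor NerT bound, *haxP* is not transcribed.
So HaxP is not produced.
Mevalonate is absent, so NolB is active.
Autoinducer-2 is present, so PexT is inactive.
With repressor NolB bound, *nerZ* is not transcribed.
→ *nerZ* is OFF in A.
Condition B:
Zn²⁺ is present, so NerT is inactive.
With no repressor bound, *haxP* is transcribed.
So HaxP is produced and active.
Mevalonate is present, so NolB is inactive.
Autoinducer-2 is present, so PexT is inactive.
Required activator PexT is absent, so *nerZ* is not transcribed.
→ *nerZ* is OFF in B.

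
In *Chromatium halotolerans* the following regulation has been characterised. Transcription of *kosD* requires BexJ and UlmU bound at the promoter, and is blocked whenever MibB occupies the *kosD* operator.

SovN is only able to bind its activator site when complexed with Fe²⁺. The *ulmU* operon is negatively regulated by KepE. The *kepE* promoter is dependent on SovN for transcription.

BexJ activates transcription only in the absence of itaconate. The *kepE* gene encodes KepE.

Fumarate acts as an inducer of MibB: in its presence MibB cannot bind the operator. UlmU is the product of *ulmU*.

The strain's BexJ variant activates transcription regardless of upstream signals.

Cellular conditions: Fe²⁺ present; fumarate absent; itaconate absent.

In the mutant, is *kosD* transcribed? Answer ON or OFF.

OFF

BexJ is constitutively active in this strain.
Fe²⁺ is present, so SovN is active.
No repressor is bound and SovN is active, so *kepE* is transcribed.
So KepE is produced and active.
With repressor KepE bound, *ulmU* is not transcribed.
So UlmU is not produced.
Fumarate is absent, so MibB is active.
With repressor MibB bound, *kosD* is not transcribed.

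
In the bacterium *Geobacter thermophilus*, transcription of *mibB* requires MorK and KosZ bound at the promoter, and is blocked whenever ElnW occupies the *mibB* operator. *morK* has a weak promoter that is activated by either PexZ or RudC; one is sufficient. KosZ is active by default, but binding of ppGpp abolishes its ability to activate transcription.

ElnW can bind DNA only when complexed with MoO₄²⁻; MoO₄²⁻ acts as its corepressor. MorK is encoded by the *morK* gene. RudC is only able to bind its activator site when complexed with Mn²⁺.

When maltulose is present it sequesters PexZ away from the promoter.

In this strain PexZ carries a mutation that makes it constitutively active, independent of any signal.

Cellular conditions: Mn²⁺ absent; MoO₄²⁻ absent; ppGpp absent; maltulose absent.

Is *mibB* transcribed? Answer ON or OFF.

ON

PexZ is constitutively active in this strain.
Mn²⁺ is absent, so RudC is inactive.
Activator PexZ is present, so *morK* is transcribed.
So MorK is produced and active.
MoO₄²⁻ is absent, so ElnW is inactive.
ppGpp is absent, so KosZ is active.
No repressor is bound and MorK and KosZ are active, so *mibB* is transcribed.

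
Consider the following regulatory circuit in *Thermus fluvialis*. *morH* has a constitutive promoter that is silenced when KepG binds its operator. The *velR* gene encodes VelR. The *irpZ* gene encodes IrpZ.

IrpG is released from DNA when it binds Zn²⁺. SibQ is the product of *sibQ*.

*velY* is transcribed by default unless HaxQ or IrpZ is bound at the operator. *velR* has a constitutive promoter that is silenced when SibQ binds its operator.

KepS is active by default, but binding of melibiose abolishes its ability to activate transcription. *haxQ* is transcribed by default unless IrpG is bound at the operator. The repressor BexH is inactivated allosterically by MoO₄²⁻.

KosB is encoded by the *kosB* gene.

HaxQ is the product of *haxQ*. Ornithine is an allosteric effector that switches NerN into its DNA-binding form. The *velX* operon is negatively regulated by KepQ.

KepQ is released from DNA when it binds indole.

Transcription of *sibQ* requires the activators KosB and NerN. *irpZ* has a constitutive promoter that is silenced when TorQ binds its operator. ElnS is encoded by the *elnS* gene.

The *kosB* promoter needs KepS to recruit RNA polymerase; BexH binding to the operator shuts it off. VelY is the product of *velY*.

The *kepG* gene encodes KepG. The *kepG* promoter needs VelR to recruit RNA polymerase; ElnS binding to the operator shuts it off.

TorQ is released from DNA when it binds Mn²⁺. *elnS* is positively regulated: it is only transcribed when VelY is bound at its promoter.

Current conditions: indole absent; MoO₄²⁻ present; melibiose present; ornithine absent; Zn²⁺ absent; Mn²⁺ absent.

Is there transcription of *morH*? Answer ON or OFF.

Zn²⁺ is absent, so IrpG is active.
With repressor IrpG bound, *haxQ* is not transcribed.
So HaxQ is not produced.
Mn²⁺ is absent, so TorQ is active.
With repressor TorQ bound, *irpZ* is not transcribed.
So IrpZ is not produced.
With no repressor bound, *velY* is transcribed.
So VelY is produced and active.
No repressor is bound and VelY is active, so *elnS* is transcribed.
So ElnS is produced and active.
MoO₄²⁻ is present, so BexH is inactive.
Melibiose is present, so KepS is inactive.
Required activator KepS is absent, so *kosB* is not transcribed.
So KosB is not produced.
Ornithine is absent, so NerN is inactive.
Required activator KosB is absent, so *sibQ* is not transcribed.
So SibQ is not produced.
With no repressor bound, *velR* is transcribed.
So VelR is produced and active.
With repressor ElnS bound, *kepG* is not transcribed.
So KepG is not produced.
With no repressor bound, *morH* is transcribed.

ON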